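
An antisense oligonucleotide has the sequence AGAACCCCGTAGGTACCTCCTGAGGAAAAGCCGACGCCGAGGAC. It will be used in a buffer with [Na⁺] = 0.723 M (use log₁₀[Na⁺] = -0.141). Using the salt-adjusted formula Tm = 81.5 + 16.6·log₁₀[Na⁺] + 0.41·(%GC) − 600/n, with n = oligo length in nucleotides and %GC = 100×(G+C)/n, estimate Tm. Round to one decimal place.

90.7°C

Length n = 44. Scanning the sequence gives G=13, C=14, T=4, A=13.
G+C = 27, so %GC = 27/44 × 100 = 61.364%
Salt term: 16.6 × (-0.141) = -2.341
GC term: 0.41 × 61.364 = 25.159; length term: −600/44 = −13.636
Tm = 81.5 + (-2.341) + 25.159 − 13.636 = 90.682 → 90.7°C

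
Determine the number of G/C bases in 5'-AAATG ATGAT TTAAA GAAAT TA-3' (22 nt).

3

Counting bases: C=0, T=7, G=3, A=12
G+C = 3 + 0 = 3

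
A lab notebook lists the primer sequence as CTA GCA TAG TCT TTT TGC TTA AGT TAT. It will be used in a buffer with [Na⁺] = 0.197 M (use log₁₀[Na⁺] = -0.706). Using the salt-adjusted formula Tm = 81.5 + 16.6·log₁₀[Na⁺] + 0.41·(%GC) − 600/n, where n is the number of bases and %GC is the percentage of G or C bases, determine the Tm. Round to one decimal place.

59.7°C

Length n = 27. Counting bases: C=4, A=6, G=4, T=13
G+C = 8, so %GC = 8/27 × 100 = 29.63%
Salt term: 16.6 × (-0.706) = -11.72
GC term: 0.41 × 29.63 = 12.148; length term: −600/27 = −22.222
Tm = 81.5 + (-11.72) + 12.148 − 22.222 = 59.706 → 59.7°C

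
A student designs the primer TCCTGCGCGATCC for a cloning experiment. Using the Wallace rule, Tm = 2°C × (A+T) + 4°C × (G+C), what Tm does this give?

Counting bases: A=1, T=3, G=3, C=6
So N_AT = 4 and N_GC = 9.
Tm = 4·9 + 2·4 = 36 + 8 = 44°C

44°C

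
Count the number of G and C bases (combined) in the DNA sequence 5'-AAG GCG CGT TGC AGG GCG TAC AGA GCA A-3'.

17

G=11, T=3, A=8, C=6
G+C = 11 + 6 = 17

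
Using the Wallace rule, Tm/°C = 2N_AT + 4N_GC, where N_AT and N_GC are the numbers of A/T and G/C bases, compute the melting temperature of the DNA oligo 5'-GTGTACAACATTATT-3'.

38°C

Base counts: T=6, A=5, C=2, G=2
A+T = 11, G+C = 4
Tm = 2×11 + 4×4 = 38°C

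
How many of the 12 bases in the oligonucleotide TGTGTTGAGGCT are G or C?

6

Scanning the sequence gives C=1, T=5, G=5, A=1.
Total G or C: 5 + 1 = 6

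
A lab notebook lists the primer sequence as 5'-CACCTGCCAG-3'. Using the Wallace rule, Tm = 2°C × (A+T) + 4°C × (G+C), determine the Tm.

34°C

Scanning the sequence gives T=1, C=5, A=2, G=2.
So N_AT = 3 and N_GC = 7.
Tm = 2×3 + 4×7 = 34°C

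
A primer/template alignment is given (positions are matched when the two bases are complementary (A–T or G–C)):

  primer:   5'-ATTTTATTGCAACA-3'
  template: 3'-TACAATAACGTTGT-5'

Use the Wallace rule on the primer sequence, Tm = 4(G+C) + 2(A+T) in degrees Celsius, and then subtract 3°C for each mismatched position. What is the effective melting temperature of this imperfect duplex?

31°C

Primer base counts: A=5, T=6, G=1, C=2 → A+T=11, G+C=3
Perfect-match Tm = 2(11) + 4(3) = 22 + 12 = 34°C
Mismatches (positions where the bases are not complementary): 1 (at position 3)
Effective Tm = 34 − 1×3 = 34 − 3 = 31°C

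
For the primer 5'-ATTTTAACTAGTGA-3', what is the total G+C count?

3

Counting bases: C=1, T=6, G=2, A=5
G+C = 2 + 1 = 3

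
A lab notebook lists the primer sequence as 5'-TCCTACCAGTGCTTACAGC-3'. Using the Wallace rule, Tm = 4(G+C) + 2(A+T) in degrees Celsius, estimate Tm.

58°C

Base counts: A=4, C=7, G=3, T=5
So N_AT = 9 and N_GC = 10.
Tm = 4·10 + 2·9 = 40 + 18 = 58°C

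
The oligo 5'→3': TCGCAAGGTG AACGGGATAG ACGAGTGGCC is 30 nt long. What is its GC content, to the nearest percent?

60%

Counting bases: T=4, A=8, C=6, G=12
G+C = 12 + 6 = 18 out of 30 bases
%GC = 18/30 × 100 = 60% ≈ 60%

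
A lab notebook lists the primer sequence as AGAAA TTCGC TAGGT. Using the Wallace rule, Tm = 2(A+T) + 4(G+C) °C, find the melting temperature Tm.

Counting bases: A=5, G=4, C=2, T=4
A+T = 9, G+C = 6
Tm = 2(9) + 4(6) = 18 + 24 = 42°C

42°C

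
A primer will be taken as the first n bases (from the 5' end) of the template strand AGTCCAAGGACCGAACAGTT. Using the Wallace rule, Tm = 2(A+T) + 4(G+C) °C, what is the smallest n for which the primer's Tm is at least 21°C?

n = 8

First 7 bases: AGTCCAA → Tm = 20°C (< 21°C)
First 8 bases: AGTCCAAG → Tm = 24°C (≥ 21°C)
Since every base adds ≥2°C, Tm only increases with n, so the threshold is first crossed at n = 8.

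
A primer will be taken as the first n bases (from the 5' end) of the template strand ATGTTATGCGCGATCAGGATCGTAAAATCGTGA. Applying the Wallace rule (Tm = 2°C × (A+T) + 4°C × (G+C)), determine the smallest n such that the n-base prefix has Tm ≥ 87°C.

n = 31

First 30 bases: ATGTTATGCGCGATCAGGATCGTAAAATCG → Tm = 86°C (< 87°C)
First 31 bases: ATGTTATGCGCGATCAGGATCGTAAAATCGT → Tm = 88°C (≥ 87°C)
Each additional base adds 2°C (A/T) or 4°C (G/C), so Tm is non-decreasing in n; n = 31 is the first length to reach 87°C.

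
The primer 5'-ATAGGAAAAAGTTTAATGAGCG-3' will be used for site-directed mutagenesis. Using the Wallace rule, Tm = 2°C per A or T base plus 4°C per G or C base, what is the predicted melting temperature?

58°C

Counting bases: T=5, A=10, C=1, G=6
So N_AT = 15 and N_GC = 7.
Tm = 2×15 + 4×7 = 58°C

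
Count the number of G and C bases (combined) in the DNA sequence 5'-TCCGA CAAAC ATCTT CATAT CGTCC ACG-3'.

13

A=8, C=10, T=7, G=3
G+C = 3 + 10 = 13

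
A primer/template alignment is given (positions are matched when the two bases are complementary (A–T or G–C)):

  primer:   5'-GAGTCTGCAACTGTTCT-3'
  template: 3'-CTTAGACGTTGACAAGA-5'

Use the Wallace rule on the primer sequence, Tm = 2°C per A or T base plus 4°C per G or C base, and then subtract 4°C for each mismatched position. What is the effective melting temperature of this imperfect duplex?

46°C

Primer base counts: A=3, T=6, G=4, C=4 → A+T=9, G+C=8
Perfect-match Tm = 2(9) + 4(8) = 18 + 32 = 50°C
Mismatches (positions where the bases are not complementary): 1 (at position 3)
Effective Tm = 50 − 1×4 = 50 − 4 = 46°C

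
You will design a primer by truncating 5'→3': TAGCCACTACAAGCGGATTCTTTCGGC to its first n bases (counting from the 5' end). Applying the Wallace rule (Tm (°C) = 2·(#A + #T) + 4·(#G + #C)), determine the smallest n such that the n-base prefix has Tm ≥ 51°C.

n = 17

First 16 bases: TAGCCACTACAAGCGG → Tm = 50°C (< 51°C)
First 17 bases: TAGCCACTACAAGCGGA → Tm = 52°C (≥ 51°C)
Since every base adds ≥2°C, Tm only increases with n, so the threshold is first crossed at n = 17.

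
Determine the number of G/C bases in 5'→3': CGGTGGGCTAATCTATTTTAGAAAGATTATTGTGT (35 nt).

12

Base counts: T=14, C=3, G=9, A=9
Total G or C: 9 + 3 = 12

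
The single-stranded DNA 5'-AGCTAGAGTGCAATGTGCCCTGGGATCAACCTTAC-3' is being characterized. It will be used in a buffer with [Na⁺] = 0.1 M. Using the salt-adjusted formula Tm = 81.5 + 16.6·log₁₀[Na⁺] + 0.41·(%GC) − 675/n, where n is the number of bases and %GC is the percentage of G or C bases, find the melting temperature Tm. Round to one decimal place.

66.7°C

Length n = 35. Base counts: T=8, C=9, G=9, A=9
G+C = 18, so %GC = 18/35 × 100 = 51.429%
Salt term: 16.6 × (-1) = -16.6
GC term: 0.41 × 51.429 = 21.086; length term: −675/35 = −19.286
Tm = 81.5 + (-16.6) + 21.086 − 19.286 = 66.7 → 66.7°C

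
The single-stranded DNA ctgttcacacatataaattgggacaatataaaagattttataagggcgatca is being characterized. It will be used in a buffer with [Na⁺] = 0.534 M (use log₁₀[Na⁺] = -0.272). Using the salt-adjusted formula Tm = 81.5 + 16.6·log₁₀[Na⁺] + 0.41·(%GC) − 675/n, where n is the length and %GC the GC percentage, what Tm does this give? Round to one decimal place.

Length n = 52. Scanning the sequence gives G=9, A=21, C=7, T=15.
G+C = 16, so %GC = 16/52 × 100 = 30.769%
Salt term: 16.6 × (-0.272) = -4.515
GC term: 0.41 × 30.769 = 12.615; length term: −675/52 = −12.981
Tm = 81.5 + (-4.515) + 12.615 − 12.981 = 76.619 → 76.6°C

76.6°C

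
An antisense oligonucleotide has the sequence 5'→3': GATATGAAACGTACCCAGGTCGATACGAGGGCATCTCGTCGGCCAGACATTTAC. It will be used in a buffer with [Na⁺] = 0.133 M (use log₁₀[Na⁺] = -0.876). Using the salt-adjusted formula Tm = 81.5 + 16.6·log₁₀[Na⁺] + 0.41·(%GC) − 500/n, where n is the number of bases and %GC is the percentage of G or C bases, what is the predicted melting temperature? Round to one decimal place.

79.0°C

Length n = 54. Base counts: G=14, A=15, T=11, C=14
G+C = 28, so %GC = 28/54 × 100 = 51.852%
Salt term: 16.6 × (-0.876) = -14.542
GC term: 0.41 × 51.852 = 21.259; length term: −500/54 = −9.259
Tm = 81.5 + (-14.542) + 21.259 − 9.259 = 78.958 → 79.0°C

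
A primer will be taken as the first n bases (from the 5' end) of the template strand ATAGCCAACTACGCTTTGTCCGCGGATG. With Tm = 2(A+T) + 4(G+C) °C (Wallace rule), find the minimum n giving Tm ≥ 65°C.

First 21 bases: ATAGCCAACTACGCTTTGTCC → Tm = 62°C (< 65°C)
First 22 bases: ATAGCCAACTACGCTTTGTCCG → Tm = 66°C (≥ 65°C)
Since every base adds ≥2°C, Tm only increases with n, so the threshold is first crossed at n = 22.

n = 22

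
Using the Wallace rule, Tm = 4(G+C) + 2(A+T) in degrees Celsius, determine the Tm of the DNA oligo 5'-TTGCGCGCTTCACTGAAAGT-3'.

60°C

G=5, C=5, T=6, A=4
So N_AT = 10 and N_GC = 10.
Tm = 2×10 + 4×10 = 60°C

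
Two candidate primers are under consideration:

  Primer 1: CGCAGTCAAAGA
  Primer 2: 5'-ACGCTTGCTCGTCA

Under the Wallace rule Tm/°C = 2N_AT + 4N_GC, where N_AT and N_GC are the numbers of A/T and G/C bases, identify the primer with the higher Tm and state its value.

Primer 1: A+T=6, G+C=6 → Tm = 2(6)+4(6) = 36°C
Primer 2: A+T=6, G+C=8 → Tm = 2(6)+4(8) = 44°C
36°C vs 44°C → primer 2 is higher.

Primer 2, 44°C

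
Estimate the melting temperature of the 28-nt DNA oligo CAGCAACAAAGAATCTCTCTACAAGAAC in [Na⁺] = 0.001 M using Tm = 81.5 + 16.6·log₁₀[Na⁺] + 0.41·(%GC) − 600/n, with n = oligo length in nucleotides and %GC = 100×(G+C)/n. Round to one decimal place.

26.4°C

Length n = 28. Counting bases: A=13, G=3, T=4, C=8
G+C = 11, so %GC = 11/28 × 100 = 39.286%
Salt term: 16.6 × (-3) = -49.8
GC term: 0.41 × 39.286 = 16.107; length term: −600/28 = −21.429
Tm = 81.5 + (-49.8) + 16.107 − 21.429 = 26.378 → 26.4°C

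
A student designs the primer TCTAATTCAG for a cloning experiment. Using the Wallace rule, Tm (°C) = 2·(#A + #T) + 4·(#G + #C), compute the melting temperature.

26°C

Scanning the sequence gives A=3, T=4, C=2, G=1.
A+T = 7, G+C = 3
Tm = 4·3 + 2·7 = 12 + 14 = 26°C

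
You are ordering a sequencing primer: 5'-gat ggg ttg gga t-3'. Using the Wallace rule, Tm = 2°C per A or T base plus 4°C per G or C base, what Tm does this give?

Scanning the sequence gives A=2, C=0, G=7, T=4.
A+T = 6, G+C = 7
Tm = 2×6 + 4×7 = 40°C

40°C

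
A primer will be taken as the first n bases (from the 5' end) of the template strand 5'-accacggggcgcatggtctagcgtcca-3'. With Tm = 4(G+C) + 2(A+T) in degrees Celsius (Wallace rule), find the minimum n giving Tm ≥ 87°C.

First 25 bases: ACCACGGGGCGCATGGTCTAGCGTC → Tm = 84°C (< 87°C)
First 26 bases: ACCACGGGGCGCATGGTCTAGCGTCC → Tm = 88°C (≥ 87°C)
Since every base adds ≥2°C, Tm only increases with n, so the threshold is first crossed at n = 26.

n = 26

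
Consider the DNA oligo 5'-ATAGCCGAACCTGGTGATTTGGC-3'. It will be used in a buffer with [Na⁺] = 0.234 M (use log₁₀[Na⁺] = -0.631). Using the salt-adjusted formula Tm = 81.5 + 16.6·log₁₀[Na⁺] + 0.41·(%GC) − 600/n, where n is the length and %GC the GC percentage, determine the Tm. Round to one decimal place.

66.3°C

Length n = 23. Base counts: G=7, C=5, T=6, A=5
G+C = 12, so %GC = 12/23 × 100 = 52.174%
Salt term: 16.6 × (-0.631) = -10.475
GC term: 0.41 × 52.174 = 21.391; length term: −600/23 = −26.087
Tm = 81.5 + (-10.475) + 21.391 − 26.087 = 66.329 → 66.3°C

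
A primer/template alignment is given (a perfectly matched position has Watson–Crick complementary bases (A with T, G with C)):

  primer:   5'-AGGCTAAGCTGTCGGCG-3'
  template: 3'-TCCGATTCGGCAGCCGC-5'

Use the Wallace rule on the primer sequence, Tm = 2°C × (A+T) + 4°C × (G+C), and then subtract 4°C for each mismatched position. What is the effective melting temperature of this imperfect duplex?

Primer base counts: A=3, T=3, G=7, C=4 → A+T=6, G+C=11
Perfect-match Tm = 2(6) + 4(11) = 12 + 44 = 56°C
Mismatches (positions where the bases are not complementary): 1 (at position 10)
Effective Tm = 56 − 1×4 = 56 − 4 = 52°C

52°C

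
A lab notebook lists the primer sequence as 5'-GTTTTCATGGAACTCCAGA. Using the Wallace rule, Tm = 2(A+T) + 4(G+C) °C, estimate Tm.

54°C

Base counts: A=5, T=6, G=4, C=4
AT pairs contribute 11, GC pairs contribute 8.
Tm = 4·8 + 2·11 = 32 + 22 = 54°C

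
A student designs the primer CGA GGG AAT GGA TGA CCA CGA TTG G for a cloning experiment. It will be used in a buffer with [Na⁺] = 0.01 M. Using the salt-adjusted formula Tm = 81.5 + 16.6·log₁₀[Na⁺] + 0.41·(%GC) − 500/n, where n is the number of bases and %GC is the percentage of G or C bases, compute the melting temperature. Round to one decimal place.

51.3°C

Length n = 25. T=4, A=7, C=4, G=10
G+C = 14, so %GC = 14/25 × 100 = 56%
Salt term: 16.6 × (-2) = -33.2
GC term: 0.41 × 56 = 22.96; length term: −500/25 = −20
Tm = 81.5 + (-33.2) + 22.96 − 20 = 51.26 → 51.3°C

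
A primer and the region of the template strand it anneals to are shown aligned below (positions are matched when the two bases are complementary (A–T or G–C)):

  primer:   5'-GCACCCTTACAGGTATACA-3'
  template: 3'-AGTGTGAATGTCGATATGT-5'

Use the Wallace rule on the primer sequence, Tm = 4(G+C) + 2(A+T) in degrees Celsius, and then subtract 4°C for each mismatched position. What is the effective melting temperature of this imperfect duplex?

Primer base counts: A=6, T=4, G=3, C=6 → A+T=10, G+C=9
Perfect-match Tm = 2(10) + 4(9) = 20 + 36 = 56°C
Mismatches (positions where the bases are not complementary): 3 (at positions 1, 5, 13)
Effective Tm = 56 − 3×4 = 56 − 12 = 44°C

44°C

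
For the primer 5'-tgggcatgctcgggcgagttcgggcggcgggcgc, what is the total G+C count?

27

A=2, C=9, T=5, G=18
Total G or C: 18 + 9 = 27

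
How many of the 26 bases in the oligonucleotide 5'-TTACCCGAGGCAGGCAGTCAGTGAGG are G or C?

16

Counting bases: A=6, T=4, C=6, G=10
Total G or C: 10 + 6 = 16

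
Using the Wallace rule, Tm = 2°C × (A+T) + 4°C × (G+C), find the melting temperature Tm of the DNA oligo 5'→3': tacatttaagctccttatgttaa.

58°C

C=4, T=10, G=2, A=7
A+T = 17, G+C = 6
Tm = 2(17) + 4(6) = 34 + 24 = 58°C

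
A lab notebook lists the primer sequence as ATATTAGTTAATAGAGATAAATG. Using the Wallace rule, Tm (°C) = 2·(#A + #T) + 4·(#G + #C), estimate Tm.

54°C

Counting bases: C=0, G=4, A=11, T=8
So N_AT = 19 and N_GC = 4.
Tm = 4·4 + 2·19 = 16 + 38 = 54°C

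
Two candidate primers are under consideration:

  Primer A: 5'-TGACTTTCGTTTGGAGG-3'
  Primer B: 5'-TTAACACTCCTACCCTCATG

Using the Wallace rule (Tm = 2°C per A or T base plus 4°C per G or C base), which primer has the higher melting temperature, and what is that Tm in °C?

Primer A: A+T=9, G+C=8 → Tm = 2(9)+4(8) = 50°C
Primer B: A+T=11, G+C=9 → Tm = 2(11)+4(9) = 58°C
50°C vs 58°C → primer B is higher.

Primer B, 58°C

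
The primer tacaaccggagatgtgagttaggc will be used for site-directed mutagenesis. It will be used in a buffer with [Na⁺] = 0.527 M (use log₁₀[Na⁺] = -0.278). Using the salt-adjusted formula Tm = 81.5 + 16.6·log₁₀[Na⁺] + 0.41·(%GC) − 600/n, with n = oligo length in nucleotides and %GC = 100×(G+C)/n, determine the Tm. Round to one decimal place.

72.4°C

Length n = 24. Counting bases: G=8, T=5, C=4, A=7
G+C = 12, so %GC = 12/24 × 100 = 50%
Salt term: 16.6 × (-0.278) = -4.615
GC term: 0.41 × 50 = 20.5; length term: −600/24 = −25
Tm = 81.5 + (-4.615) + 20.5 − 25 = 72.385 → 72.4°C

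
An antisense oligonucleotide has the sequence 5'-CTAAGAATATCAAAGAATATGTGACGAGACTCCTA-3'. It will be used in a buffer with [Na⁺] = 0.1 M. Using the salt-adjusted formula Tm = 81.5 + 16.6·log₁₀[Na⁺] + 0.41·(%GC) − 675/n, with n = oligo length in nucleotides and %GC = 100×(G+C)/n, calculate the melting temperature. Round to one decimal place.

Length n = 35. A=15, C=6, T=8, G=6
G+C = 12, so %GC = 12/35 × 100 = 34.286%
Salt term: 16.6 × (-1) = -16.6
GC term: 0.41 × 34.286 = 14.057; length term: −675/35 = −19.286
Tm = 81.5 + (-16.6) + 14.057 − 19.286 = 59.671 → 59.7°C

59.7°C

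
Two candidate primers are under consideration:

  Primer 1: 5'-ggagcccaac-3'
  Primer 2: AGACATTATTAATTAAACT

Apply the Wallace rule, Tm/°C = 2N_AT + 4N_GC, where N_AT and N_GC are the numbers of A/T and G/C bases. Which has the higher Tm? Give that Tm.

Primer 1: A+T=3, G+C=7 → Tm = 2(3)+4(7) = 34°C
Primer 2: A+T=16, G+C=3 → Tm = 2(16)+4(3) = 44°C
34°C vs 44°C → primer 2 is higher.

Primer 2, 44°C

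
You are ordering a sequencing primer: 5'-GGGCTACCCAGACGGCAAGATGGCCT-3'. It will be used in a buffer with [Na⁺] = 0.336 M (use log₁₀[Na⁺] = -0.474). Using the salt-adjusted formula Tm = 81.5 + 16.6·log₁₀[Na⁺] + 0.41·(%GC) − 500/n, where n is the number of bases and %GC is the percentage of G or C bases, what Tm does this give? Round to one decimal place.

Length n = 26. Base counts: G=9, A=6, C=8, T=3
G+C = 17, so %GC = 17/26 × 100 = 65.385%
Salt term: 16.6 × (-0.474) = -7.868
GC term: 0.41 × 65.385 = 26.808; length term: −500/26 = −19.231
Tm = 81.5 + (-7.868) + 26.808 − 19.231 = 81.209 → 81.2°C

81.2°C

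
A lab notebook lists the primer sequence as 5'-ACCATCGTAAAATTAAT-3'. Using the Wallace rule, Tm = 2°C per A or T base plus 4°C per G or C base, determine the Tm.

42°C

Base counts: T=5, G=1, C=3, A=8
A+T = 13, G+C = 4
Tm = 2×13 + 4×4 = 42°C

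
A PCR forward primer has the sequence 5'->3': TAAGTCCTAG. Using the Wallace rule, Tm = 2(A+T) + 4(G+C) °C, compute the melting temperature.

Base counts: G=2, T=3, C=2, A=3
A+T = 6, G+C = 4
Tm = 2×6 + 4×4 = 28°C

28°C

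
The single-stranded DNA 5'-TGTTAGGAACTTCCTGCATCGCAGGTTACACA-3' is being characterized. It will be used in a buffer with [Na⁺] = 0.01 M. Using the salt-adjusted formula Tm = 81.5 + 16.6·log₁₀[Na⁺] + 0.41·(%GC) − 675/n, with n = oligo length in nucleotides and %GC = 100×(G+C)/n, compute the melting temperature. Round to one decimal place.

46.4°C

Length n = 32. G=7, T=9, C=8, A=8
G+C = 15, so %GC = 15/32 × 100 = 46.875%
Salt term: 16.6 × (-2) = -33.2
GC term: 0.41 × 46.875 = 19.219; length term: −675/32 = −21.094
Tm = 81.5 + (-33.2) + 19.219 − 21.094 = 46.425 → 46.4°C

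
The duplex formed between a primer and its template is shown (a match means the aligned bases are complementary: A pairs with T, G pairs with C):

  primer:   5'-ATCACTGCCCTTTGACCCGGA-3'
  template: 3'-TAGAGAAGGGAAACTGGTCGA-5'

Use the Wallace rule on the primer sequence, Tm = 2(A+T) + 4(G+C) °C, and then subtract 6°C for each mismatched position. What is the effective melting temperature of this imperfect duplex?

36°C

Primer base counts: A=4, T=5, G=4, C=8 → A+T=9, G+C=12
Perfect-match Tm = 2(9) + 4(12) = 18 + 48 = 66°C
Mismatches (positions where the bases are not complementary): 5 (at positions 4, 7, 18, 20, 21)
Effective Tm = 66 − 5×6 = 66 − 30 = 36°C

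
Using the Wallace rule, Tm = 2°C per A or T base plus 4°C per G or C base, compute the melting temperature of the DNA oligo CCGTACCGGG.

Scanning the sequence gives T=1, C=4, A=1, G=4.
A+T = 2, G+C = 8
Tm = 4·8 + 2·2 = 32 + 4 = 36°C

36°C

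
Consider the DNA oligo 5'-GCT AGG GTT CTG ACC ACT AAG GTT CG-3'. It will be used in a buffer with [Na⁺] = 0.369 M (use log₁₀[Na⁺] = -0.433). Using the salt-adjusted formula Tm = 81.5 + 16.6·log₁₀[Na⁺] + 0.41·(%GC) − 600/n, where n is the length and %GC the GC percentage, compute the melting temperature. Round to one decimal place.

73.3°C

Length n = 26. T=7, G=8, A=5, C=6
G+C = 14, so %GC = 14/26 × 100 = 53.846%
Salt term: 16.6 × (-0.433) = -7.188
GC term: 0.41 × 53.846 = 22.077; length term: −600/26 = −23.077
Tm = 81.5 + (-7.188) + 22.077 − 23.077 = 73.312 → 73.3°C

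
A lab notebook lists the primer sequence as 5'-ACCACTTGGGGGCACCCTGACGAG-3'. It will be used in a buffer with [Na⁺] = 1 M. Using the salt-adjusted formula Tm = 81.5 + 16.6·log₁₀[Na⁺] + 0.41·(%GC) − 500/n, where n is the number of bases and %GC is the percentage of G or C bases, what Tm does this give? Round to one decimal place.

88.0°C

Length n = 24. T=3, G=8, C=8, A=5
G+C = 16, so %GC = 16/24 × 100 = 66.667%
Salt term: 16.6 × (0) = 0
GC term: 0.41 × 66.667 = 27.333; length term: −500/24 = −20.833
Tm = 81.5 + (0) + 27.333 − 20.833 = 88 → 88.0°C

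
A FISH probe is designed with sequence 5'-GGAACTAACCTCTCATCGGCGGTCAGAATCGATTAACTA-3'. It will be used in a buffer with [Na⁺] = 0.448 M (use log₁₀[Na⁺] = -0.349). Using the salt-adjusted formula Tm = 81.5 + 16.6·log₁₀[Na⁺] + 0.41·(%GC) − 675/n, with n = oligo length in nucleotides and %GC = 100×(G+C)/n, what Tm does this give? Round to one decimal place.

77.3°C

Length n = 39. T=9, G=8, C=10, A=12
G+C = 18, so %GC = 18/39 × 100 = 46.154%
Salt term: 16.6 × (-0.349) = -5.793
GC term: 0.41 × 46.154 = 18.923; length term: −675/39 = −17.308
Tm = 81.5 + (-5.793) + 18.923 − 17.308 = 77.322 → 77.3°C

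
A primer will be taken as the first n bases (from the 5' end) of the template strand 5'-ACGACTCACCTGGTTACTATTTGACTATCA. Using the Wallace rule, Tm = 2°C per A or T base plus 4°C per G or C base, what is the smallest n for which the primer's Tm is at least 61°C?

First 21 bases: ACGACTCACCTGGTTACTATT → Tm = 60°C (< 61°C)
First 22 bases: ACGACTCACCTGGTTACTATTT → Tm = 62°C (≥ 61°C)
Each additional base adds 2°C (A/T) or 4°C (G/C), so Tm is non-decreasing in n; n = 22 is the first length to reach 61°C.

n = 22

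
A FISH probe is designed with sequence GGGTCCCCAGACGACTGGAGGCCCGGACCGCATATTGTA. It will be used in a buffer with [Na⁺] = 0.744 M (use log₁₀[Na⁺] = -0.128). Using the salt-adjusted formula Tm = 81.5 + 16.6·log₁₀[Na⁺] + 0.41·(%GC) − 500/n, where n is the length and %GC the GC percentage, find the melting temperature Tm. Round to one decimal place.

92.8°C

Length n = 39. Counting bases: A=8, T=6, C=12, G=13
G+C = 25, so %GC = 25/39 × 100 = 64.103%
Salt term: 16.6 × (-0.128) = -2.125
GC term: 0.41 × 64.103 = 26.282; length term: −500/39 = −12.821
Tm = 81.5 + (-2.125) + 26.282 − 12.821 = 92.836 → 92.8°C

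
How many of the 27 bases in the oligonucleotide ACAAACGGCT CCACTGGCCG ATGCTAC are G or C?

16

A=7, C=10, G=6, T=4
Total G or C: 6 + 10 = 16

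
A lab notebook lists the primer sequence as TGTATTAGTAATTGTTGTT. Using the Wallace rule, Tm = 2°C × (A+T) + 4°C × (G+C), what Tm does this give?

46°C

T=11, C=0, A=4, G=4
A+T = 15, G+C = 4
Tm = 4·4 + 2·15 = 16 + 30 = 46°C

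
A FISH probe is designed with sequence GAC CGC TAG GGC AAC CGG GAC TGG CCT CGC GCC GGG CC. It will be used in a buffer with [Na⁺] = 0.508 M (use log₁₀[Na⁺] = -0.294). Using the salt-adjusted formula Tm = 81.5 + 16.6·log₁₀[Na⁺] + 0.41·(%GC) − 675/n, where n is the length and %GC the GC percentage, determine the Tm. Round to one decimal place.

91.2°C

Length n = 38. G=15, C=15, T=3, A=5
G+C = 30, so %GC = 30/38 × 100 = 78.947%
Salt term: 16.6 × (-0.294) = -4.88
GC term: 0.41 × 78.947 = 32.368; length term: −675/38 = −17.763
Tm = 81.5 + (-4.88) + 32.368 − 17.763 = 91.225 → 91.2°C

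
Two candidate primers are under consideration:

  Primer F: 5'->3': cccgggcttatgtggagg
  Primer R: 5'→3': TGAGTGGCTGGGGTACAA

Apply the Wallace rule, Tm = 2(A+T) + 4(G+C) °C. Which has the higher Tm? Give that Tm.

Primer F, 60°C

Primer F: A+T=6, G+C=12 → Tm = 2(6)+4(12) = 60°C
Primer R: A+T=8, G+C=10 → Tm = 2(8)+4(10) = 56°C
60°C vs 56°C → primer F is higher.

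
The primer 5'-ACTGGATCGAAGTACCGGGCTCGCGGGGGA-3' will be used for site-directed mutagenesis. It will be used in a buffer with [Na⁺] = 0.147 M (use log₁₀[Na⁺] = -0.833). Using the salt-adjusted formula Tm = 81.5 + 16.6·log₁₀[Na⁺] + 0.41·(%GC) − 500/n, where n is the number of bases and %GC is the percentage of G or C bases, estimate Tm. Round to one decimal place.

Length n = 30. T=4, C=7, A=6, G=13
G+C = 20, so %GC = 20/30 × 100 = 66.667%
Salt term: 16.6 × (-0.833) = -13.828
GC term: 0.41 × 66.667 = 27.333; length term: −500/30 = −16.667
Tm = 81.5 + (-13.828) + 27.333 − 16.667 = 78.338 → 78.3°C

78.3°C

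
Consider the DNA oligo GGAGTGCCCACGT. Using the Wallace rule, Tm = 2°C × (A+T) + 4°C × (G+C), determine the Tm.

44°C

T=2, C=4, A=2, G=5
So N_AT = 4 and N_GC = 9.
Tm = 2(4) + 4(9) = 8 + 36 = 44°C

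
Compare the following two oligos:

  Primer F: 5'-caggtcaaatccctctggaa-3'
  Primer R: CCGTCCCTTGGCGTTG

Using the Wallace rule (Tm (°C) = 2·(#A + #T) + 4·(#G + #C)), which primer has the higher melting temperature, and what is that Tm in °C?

Primer F, 60°C

Primer F: A+T=10, G+C=10 → Tm = 2(10)+4(10) = 60°C
Primer R: A+T=5, G+C=11 → Tm = 2(5)+4(11) = 54°C
60°C vs 54°C → primer F is higher.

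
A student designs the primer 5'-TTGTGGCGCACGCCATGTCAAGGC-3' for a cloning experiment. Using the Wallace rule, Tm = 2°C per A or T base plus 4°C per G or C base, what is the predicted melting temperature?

78°C

Counting bases: T=5, C=7, A=4, G=8
AT pairs contribute 9, GC pairs contribute 15.
Tm = 2×9 + 4×15 = 78°C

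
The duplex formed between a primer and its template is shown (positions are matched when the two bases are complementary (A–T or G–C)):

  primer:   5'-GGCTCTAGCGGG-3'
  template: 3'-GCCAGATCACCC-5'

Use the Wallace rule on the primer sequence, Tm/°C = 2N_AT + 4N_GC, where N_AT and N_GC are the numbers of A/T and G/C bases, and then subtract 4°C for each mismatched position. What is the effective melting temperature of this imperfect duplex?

Primer base counts: A=1, T=2, G=6, C=3 → A+T=3, G+C=9
Perfect-match Tm = 2(3) + 4(9) = 6 + 36 = 42°C
Mismatches (positions where the bases are not complementary): 3 (at positions 1, 3, 9)
Effective Tm = 42 − 3×4 = 42 − 12 = 30°C

30°C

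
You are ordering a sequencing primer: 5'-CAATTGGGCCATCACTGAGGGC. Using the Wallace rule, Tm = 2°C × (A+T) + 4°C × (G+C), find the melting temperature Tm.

G=7, A=5, T=4, C=6
So N_AT = 9 and N_GC = 13.
Tm = 2×9 + 4×13 = 70°C

70°C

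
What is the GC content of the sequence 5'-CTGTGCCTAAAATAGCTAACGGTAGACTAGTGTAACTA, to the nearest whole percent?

39%

G=8, A=13, T=10, C=7
G+C = 8 + 7 = 15 out of 38 bases
%GC = 15/38 × 100 = 39.47% ≈ 39%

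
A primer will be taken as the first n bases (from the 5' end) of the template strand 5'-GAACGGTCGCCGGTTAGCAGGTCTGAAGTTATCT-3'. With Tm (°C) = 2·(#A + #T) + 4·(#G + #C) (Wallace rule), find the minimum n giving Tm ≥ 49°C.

First 14 bases: GAACGGTCGCCGGT → Tm = 48°C (< 49°C)
First 15 bases: GAACGGTCGCCGGTT → Tm = 50°C (≥ 49°C)
Each additional base adds 2°C (A/T) or 4°C (G/C), so Tm is non-decreasing in n; n = 15 is the first length to reach 49°C.

n = 15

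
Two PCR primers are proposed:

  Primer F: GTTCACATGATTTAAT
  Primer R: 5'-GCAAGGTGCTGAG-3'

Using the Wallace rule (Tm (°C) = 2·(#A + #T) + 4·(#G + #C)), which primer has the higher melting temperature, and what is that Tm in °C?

Primer R, 42°C

Primer F: A+T=12, G+C=4 → Tm = 2(12)+4(4) = 40°C
Primer R: A+T=5, G+C=8 → Tm = 2(5)+4(8) = 42°C
40°C vs 42°C → primer R is higher.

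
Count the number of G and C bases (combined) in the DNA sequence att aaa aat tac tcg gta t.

Scanning the sequence gives G=2, T=7, C=2, A=8.
Total G or C: 2 + 2 = 4

4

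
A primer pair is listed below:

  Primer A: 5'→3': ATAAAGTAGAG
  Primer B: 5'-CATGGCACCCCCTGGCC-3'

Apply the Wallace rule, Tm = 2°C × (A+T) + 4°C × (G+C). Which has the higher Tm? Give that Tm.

Primer A: A+T=8, G+C=3 → Tm = 2(8)+4(3) = 28°C
Primer B: A+T=4, G+C=13 → Tm = 2(4)+4(13) = 60°C
28°C vs 60°C → primer B is higher.

Primer B, 60°C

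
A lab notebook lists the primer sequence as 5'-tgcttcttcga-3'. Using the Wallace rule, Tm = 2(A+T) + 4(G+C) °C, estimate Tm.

Scanning the sequence gives T=5, G=2, C=3, A=1.
AT pairs contribute 6, GC pairs contribute 5.
Tm = 4·5 + 2·6 = 20 + 12 = 32°C

32°C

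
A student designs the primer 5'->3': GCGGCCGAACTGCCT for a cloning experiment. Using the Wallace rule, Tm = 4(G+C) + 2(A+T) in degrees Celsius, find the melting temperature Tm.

52°C

C=6, A=2, G=5, T=2
So N_AT = 4 and N_GC = 11.
Tm = 2×4 + 4×11 = 52°C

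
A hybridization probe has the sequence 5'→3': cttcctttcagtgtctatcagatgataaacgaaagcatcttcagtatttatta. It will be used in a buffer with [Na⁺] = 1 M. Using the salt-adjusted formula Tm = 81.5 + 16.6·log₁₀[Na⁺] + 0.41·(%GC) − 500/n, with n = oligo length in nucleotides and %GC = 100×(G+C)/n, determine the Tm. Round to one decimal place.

85.2°C

Length n = 53. Scanning the sequence gives A=16, C=10, T=20, G=7.
G+C = 17, so %GC = 17/53 × 100 = 32.075%
Salt term: 16.6 × (0) = 0
GC term: 0.41 × 32.075 = 13.151; length term: −500/53 = −9.434
Tm = 81.5 + (0) + 13.151 − 9.434 = 85.217 → 85.2°C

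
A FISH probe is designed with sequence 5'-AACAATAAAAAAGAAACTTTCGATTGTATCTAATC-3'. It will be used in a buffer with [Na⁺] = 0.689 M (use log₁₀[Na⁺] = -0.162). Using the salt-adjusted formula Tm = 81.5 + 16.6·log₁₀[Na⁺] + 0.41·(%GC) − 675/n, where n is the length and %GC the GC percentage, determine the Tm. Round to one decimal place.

68.9°C

Length n = 35. G=3, T=10, C=5, A=17
G+C = 8, so %GC = 8/35 × 100 = 22.857%
Salt term: 16.6 × (-0.162) = -2.689
GC term: 0.41 × 22.857 = 9.371; length term: −675/35 = −19.286
Tm = 81.5 + (-2.689) + 9.371 − 19.286 = 68.896 → 68.9°C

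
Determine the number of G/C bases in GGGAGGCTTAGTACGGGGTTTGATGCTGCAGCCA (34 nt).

20

Base counts: C=6, G=14, T=8, A=6
G+C = 14 + 6 = 20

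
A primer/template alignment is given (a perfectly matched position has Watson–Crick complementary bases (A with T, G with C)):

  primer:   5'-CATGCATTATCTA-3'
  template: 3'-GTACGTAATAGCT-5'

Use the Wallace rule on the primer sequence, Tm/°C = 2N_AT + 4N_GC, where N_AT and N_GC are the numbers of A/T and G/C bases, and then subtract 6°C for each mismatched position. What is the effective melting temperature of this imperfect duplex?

Primer base counts: A=4, T=5, G=1, C=3 → A+T=9, G+C=4
Perfect-match Tm = 2(9) + 4(4) = 18 + 16 = 34°C
Mismatches (positions where the bases are not complementary): 1 (at position 12)
Effective Tm = 34 − 1×6 = 34 − 6 = 28°C

28°C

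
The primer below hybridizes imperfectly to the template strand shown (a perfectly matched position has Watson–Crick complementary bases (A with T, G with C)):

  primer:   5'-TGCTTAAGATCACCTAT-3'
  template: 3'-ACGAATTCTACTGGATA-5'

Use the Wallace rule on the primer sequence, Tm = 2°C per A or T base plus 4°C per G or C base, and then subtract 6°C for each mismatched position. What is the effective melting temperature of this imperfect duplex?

40°C

Primer base counts: A=5, T=6, G=2, C=4 → A+T=11, G+C=6
Perfect-match Tm = 2(11) + 4(6) = 22 + 24 = 46°C
Mismatches (positions where the bases are not complementary): 1 (at position 11)
Effective Tm = 46 − 1×6 = 46 − 6 = 40°C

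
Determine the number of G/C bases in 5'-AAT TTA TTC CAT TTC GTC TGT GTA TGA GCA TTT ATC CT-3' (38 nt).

A=8, T=18, C=7, G=5
Total G or C: 5 + 7 = 12

12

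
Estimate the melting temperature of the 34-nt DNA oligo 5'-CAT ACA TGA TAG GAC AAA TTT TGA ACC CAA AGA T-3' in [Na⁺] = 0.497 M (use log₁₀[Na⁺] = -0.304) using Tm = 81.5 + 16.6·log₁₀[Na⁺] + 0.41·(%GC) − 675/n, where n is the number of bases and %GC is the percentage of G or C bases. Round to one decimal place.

69.9°C

Length n = 34. Counting bases: C=6, G=5, A=15, T=8
G+C = 11, so %GC = 11/34 × 100 = 32.353%
Salt term: 16.6 × (-0.304) = -5.046
GC term: 0.41 × 32.353 = 13.265; length term: −675/34 = −19.853
Tm = 81.5 + (-5.046) + 13.265 − 19.853 = 69.866 → 69.9°C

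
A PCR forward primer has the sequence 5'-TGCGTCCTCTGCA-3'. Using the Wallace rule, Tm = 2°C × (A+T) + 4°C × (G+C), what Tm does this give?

42°C

A=1, G=3, C=5, T=4
A+T = 5, G+C = 8
Tm = 4·8 + 2·5 = 32 + 10 = 42°C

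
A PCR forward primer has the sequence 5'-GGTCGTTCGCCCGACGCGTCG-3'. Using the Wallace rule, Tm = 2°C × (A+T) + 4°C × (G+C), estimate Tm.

74°C

Counting bases: G=8, A=1, T=4, C=8
So N_AT = 5 and N_GC = 16.
Tm = 2×5 + 4×16 = 74°C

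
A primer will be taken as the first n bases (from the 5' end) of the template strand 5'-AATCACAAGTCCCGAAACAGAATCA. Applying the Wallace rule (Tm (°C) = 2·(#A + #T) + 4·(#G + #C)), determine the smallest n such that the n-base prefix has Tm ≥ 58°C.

First 19 bases: AATCACAAGTCCCGAAACA → Tm = 54°C (< 58°C)
First 20 bases: AATCACAAGTCCCGAAACAG → Tm = 58°C (≥ 58°C)
Since every base adds ≥2°C, Tm only increases with n, so the threshold is first crossed at n = 20.

n = 20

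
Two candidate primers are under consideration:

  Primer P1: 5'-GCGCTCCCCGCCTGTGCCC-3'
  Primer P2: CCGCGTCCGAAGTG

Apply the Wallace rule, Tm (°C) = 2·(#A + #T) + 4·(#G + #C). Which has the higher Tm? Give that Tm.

Primer P1, 70°C

Primer P1: A+T=3, G+C=16 → Tm = 2(3)+4(16) = 70°C
Primer P2: A+T=4, G+C=10 → Tm = 2(4)+4(10) = 48°C
70°C vs 48°C → primer P1 is higher.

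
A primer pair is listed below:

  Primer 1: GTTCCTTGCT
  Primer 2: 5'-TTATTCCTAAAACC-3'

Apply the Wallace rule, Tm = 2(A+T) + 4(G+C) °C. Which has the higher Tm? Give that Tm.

Primer 1: A+T=5, G+C=5 → Tm = 2(5)+4(5) = 30°C
Primer 2: A+T=10, G+C=4 → Tm = 2(10)+4(4) = 36°C
30°C vs 36°C → primer 2 is higher.

Primer 2, 36°C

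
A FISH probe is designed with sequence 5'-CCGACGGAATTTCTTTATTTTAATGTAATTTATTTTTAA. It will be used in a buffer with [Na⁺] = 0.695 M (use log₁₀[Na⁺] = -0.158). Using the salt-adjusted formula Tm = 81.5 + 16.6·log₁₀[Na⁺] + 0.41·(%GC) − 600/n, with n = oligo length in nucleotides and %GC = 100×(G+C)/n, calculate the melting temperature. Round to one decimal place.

Length n = 39. Scanning the sequence gives C=4, T=20, A=11, G=4.
G+C = 8, so %GC = 8/39 × 100 = 20.513%
Salt term: 16.6 × (-0.158) = -2.623
GC term: 0.41 × 20.513 = 8.41; length term: −600/39 = −15.385
Tm = 81.5 + (-2.623) + 8.41 − 15.385 = 71.902 → 71.9°C

71.9°C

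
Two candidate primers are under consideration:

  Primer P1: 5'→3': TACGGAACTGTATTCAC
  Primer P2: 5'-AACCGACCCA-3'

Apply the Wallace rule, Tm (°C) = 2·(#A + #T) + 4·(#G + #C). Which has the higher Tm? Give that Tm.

Primer P1: A+T=10, G+C=7 → Tm = 2(10)+4(7) = 48°C
Primer P2: A+T=4, G+C=6 → Tm = 2(4)+4(6) = 32°C
48°C vs 32°C → primer P1 is higher.

Primer P1, 48°C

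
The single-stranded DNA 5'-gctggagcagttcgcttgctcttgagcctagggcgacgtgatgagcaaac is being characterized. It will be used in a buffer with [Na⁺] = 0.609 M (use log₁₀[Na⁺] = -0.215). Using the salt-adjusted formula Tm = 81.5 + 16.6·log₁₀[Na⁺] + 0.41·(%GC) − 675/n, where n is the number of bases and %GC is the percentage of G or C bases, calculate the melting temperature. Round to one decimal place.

Length n = 50. T=11, C=12, G=17, A=10
G+C = 29, so %GC = 29/50 × 100 = 58%
Salt term: 16.6 × (-0.215) = -3.569
GC term: 0.41 × 58 = 23.78; length term: −675/50 = −13.5
Tm = 81.5 + (-3.569) + 23.78 − 13.5 = 88.211 → 88.2°C

88.2°C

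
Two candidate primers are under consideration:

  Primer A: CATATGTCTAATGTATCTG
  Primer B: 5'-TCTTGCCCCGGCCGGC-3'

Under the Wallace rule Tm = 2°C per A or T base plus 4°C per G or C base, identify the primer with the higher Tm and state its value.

Primer A: A+T=13, G+C=6 → Tm = 2(13)+4(6) = 50°C
Primer B: A+T=3, G+C=13 → Tm = 2(3)+4(13) = 58°C
50°C vs 58°C → primer B is higher.

Primer B, 58°C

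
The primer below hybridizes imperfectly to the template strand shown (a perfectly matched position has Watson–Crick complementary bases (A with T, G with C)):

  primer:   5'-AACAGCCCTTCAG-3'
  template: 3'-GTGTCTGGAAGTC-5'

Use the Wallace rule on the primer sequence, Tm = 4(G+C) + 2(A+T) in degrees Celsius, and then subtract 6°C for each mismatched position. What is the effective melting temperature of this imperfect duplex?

28°C

Primer base counts: A=4, T=2, G=2, C=5 → A+T=6, G+C=7
Perfect-match Tm = 2(6) + 4(7) = 12 + 28 = 40°C
Mismatches (positions where the bases are not complementary): 2 (at positions 1, 6)
Effective Tm = 40 − 2×6 = 40 − 12 = 28°C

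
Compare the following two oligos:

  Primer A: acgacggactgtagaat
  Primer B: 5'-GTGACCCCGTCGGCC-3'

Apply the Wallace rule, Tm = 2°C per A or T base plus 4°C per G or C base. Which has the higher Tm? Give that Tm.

Primer A: A+T=9, G+C=8 → Tm = 2(9)+4(8) = 50°C
Primer B: A+T=3, G+C=12 → Tm = 2(3)+4(12) = 54°C
50°C vs 54°C → primer B is higher.

Primer B, 54°C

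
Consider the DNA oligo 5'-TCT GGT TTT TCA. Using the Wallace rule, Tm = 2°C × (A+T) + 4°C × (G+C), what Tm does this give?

32°C

Base counts: G=2, C=2, T=7, A=1
AT pairs contribute 8, GC pairs contribute 4.
Tm = 2(8) + 4(4) = 16 + 16 = 32°C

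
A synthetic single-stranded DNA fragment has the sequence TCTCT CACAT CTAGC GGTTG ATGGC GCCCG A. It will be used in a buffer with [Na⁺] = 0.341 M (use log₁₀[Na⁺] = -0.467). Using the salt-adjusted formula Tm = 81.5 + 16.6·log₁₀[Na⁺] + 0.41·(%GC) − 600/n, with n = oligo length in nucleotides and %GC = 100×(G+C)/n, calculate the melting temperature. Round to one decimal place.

Length n = 31. Counting bases: G=8, C=10, A=5, T=8
G+C = 18, so %GC = 18/31 × 100 = 58.065%
Salt term: 16.6 × (-0.467) = -7.752
GC term: 0.41 × 58.065 = 23.807; length term: −600/31 = −19.355
Tm = 81.5 + (-7.752) + 23.807 − 19.355 = 78.2 → 78.2°C

78.2°C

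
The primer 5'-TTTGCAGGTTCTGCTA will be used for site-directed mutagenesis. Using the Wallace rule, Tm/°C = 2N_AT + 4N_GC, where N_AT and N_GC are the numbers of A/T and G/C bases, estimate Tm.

Base counts: G=4, T=7, A=2, C=3
So N_AT = 9 and N_GC = 7.
Tm = 2×9 + 4×7 = 46°C

46°C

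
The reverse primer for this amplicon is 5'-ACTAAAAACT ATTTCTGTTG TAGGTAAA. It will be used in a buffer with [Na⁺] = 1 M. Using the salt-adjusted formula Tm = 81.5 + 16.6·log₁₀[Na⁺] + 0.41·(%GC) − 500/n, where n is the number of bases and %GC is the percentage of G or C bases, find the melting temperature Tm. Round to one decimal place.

Length n = 28. T=10, C=3, A=11, G=4
G+C = 7, so %GC = 7/28 × 100 = 25%
Salt term: 16.6 × (0) = 0
GC term: 0.41 × 25 = 10.25; length term: −500/28 = −17.857
Tm = 81.5 + (0) + 10.25 − 17.857 = 73.893 → 73.9°C

73.9°C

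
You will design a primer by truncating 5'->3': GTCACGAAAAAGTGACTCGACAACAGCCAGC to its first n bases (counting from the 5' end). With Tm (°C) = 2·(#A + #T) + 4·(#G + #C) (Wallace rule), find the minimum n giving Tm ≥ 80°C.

First 26 bases: GTCACGAAAAAGTGACTCGACAACAG → Tm = 76°C (< 80°C)
First 27 bases: GTCACGAAAAAGTGACTCGACAACAGC → Tm = 80°C (≥ 80°C)
Since every base adds ≥2°C, Tm only increases with n, so the threshold is first crossed at n = 27.

n = 27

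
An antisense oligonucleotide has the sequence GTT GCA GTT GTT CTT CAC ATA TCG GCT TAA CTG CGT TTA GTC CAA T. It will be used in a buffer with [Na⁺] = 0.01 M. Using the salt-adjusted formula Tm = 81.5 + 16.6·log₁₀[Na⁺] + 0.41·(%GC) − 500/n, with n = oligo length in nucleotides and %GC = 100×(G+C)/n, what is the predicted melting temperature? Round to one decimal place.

Length n = 46. C=10, G=9, T=18, A=9
G+C = 19, so %GC = 19/46 × 100 = 41.304%
Salt term: 16.6 × (-2) = -33.2
GC term: 0.41 × 41.304 = 16.935; length term: −500/46 = −10.87
Tm = 81.5 + (-33.2) + 16.935 − 10.87 = 54.365 → 54.4°C

54.4°C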